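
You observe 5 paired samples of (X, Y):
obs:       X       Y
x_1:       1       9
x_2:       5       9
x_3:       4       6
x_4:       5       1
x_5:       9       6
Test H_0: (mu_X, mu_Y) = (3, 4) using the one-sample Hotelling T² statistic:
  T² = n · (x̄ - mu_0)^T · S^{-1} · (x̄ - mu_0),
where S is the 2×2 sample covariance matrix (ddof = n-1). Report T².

Step 1 — sample mean vector:
  mean(X) = (1 + 5 + 4 + 5 + 9) / 5 = 24/5 = 4.8
  mean(Y) = (9 + 9 + 6 + 1 + 6) / 5 = 31/5 = 6.2
  x̄ = (4.8, 6.2),  deviation x̄ - mu_0 = (4.8, 6.2) - (3, 4) = (1.8, 2.2).

Step 2 — sample covariance matrix, S[i,j] = (1/(n-1)) · Σ_k (x_{k,i} - mean_i) · (x_{k,j} - mean_j), divisor n-1 = 4:
  S[X,X] = ((-3.8)·(-3.8) + (0.2)·(0.2) + (-0.8)·(-0.8) + (0.2)·(0.2) + (4.2)·(4.2)) / 4 = 32.8/4 = 8.2
  S[X,Y] = ((-3.8)·(2.8) + (0.2)·(2.8) + (-0.8)·(-0.2) + (0.2)·(-5.2) + (4.2)·(-0.2)) / 4 = -11.8/4 = -2.95
  S[Y,Y] = ((2.8)·(2.8) + (2.8)·(2.8) + (-0.2)·(-0.2) + (-5.2)·(-5.2) + (-0.2)·(-0.2)) / 4 = 42.8/4 = 10.7
  S = [[8.2, -2.95],
 [-2.95, 10.7]].

Step 3 — invert S. det(S) = 8.2·10.7 - (-2.95)² = 79.0375.
  S^{-1} = (1/det) · [[d, -b], [-b, a]] = [[0.1354, 0.0373],
 [0.0373, 0.1037]].

Step 4 — quadratic form (x̄ - mu_0)^T · S^{-1} · (x̄ - mu_0):
  S^{-1} · (x̄ - mu_0) = (0.3258, 0.2954),
  (x̄ - mu_0)^T · [...] = (1.8)·(0.3258) + (2.2)·(0.2954) = 1.2364.

Step 5 — scale by n: T² = 5 · 1.2364 = 6.1819.

T² ≈ 6.1819


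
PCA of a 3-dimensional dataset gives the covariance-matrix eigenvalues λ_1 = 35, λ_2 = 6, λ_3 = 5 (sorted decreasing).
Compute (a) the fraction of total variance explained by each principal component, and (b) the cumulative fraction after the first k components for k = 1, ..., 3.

Step 1 — total variance = trace(Sigma) = Σ λ_i = 35 + 6 + 5 = 46.

Step 2 — fraction explained by component i = λ_i / Σ λ:
  PC1: 35/46 = 0.7609
  PC2: 6/46 = 0.1304
  PC3: 5/46 = 0.1087

Step 3 — cumulative fraction after k components = (λ_1 + ... + λ_k) / Σ λ:
  k = 1: 35/46 = 0.7609
  k = 2: (35 + 6)/46 = 41/46 = 0.8913
  k = 3: (35 + 6 + 5)/46 = 46/46 = 1

Summary (fraction, with percent):

explained: PC1 0.7609 (76.09%), PC2 0.1304 (13.04%), PC3 0.1087 (10.87%);  cumulative: 0.7609, 0.8913, 1


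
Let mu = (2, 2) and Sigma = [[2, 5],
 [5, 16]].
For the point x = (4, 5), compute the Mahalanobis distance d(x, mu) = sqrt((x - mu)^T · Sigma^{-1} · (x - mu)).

Step 1 — centre the observation: (x - mu) = (2, 3).

Step 2 — invert Sigma. det(Sigma) = 2·16 - (5)² = 7.
  Sigma^{-1} = (1/det) · [[d, -b], [-b, a]] = [[2.2857, -0.7143],
 [-0.7143, 0.2857]].

Step 3 — form the quadratic (x - mu)^T · Sigma^{-1} · (x - mu):
  Sigma^{-1} · (x - mu) = (2.4286, -0.5714).
  (x - mu)^T · [Sigma^{-1} · (x - mu)] = (2)·(2.4286) + (3)·(-0.5714) = 3.1429.

Step 4 — take square root: d = √(3.1429) ≈ 1.7728.

d(x, mu) = √(3.1429) ≈ 1.7728


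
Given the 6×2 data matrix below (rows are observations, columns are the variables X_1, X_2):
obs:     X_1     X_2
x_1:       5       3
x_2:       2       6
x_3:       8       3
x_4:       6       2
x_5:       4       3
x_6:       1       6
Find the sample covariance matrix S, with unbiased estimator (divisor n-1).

Step 1 — column means:
  mean(X_1) = (5 + 2 + 8 + 6 + 4 + 1) / 6 = 26/6 = 4.3333
  mean(X_2) = (3 + 6 + 3 + 2 + 3 + 6) / 6 = 23/6 = 3.8333

Step 2 — sample covariance S[i,j] = (1/(n-1)) · Σ_k (x_{k,i} - mean_i) · (x_{k,j} - mean_j), with n-1 = 5.
  S[X_1,X_1] = ((0.6667)·(0.6667) + (-2.3333)·(-2.3333) + (3.6667)·(3.6667) + (1.6667)·(1.6667) + (-0.3333)·(-0.3333) + (-3.3333)·(-3.3333)) / 5 = 33.3333/5 = 6.6667
  S[X_1,X_2] = ((0.6667)·(-0.8333) + (-2.3333)·(2.1667) + (3.6667)·(-0.8333) + (1.6667)·(-1.8333) + (-0.3333)·(-0.8333) + (-3.3333)·(2.1667)) / 5 = -18.6667/5 = -3.7333
  S[X_2,X_2] = ((-0.8333)·(-0.8333) + (2.1667)·(2.1667) + (-0.8333)·(-0.8333) + (-1.8333)·(-1.8333) + (-0.8333)·(-0.8333) + (2.1667)·(2.1667)) / 5 = 14.8333/5 = 2.9667

S is symmetric (S[j,i] = S[i,j]). Assembling:

S = [[6.6667, -3.7333],
 [-3.7333, 2.9667]]


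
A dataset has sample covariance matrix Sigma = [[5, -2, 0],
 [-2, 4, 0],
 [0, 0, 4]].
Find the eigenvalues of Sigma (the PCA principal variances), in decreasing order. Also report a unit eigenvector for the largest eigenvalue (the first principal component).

Step 1 — characteristic polynomial p(λ) = det(λI - Sigma) = λ³ - tr·λ² + c_1·λ - det, where tr = trace, c_1 = sum of the principal 2×2 minors, det = det(Sigma):
  tr = 5 + 4 + 4 = 13,
  c_1 = (5·4 - (-2)²) + (5·4 - (0)²) + (4·4 - (0)²) = 16 + 20 + 16 = 52,
  det = 5·(4·4 - (0)²) - (-2)·((-2)·4 - (0)·(0)) + (0)·((-2)·(0) - 4·(0)) = 5·(16) - (-2)·(-8) + (0)·(0) = 64.
  So p(λ) = λ³ - 13λ² + 52λ - 64.
Step 2 — look for an integer root (rational root theorem: any rational root is an integer divisor of 64). Testing λ = 4:
  p(4) = 64 - 208 + 208 - 64 = 0  ✓
  Dividing out (λ - 4): p(λ) = (λ - 4)(λ² - 9λ + 16).
Step 3 — remaining eigenvalues from the quadratic λ² - 9λ + 16 = 0:
  Δ = 9² - 4·16 = 81 - 64 = 17,  λ = (9 ± √17)/2 = (9 ± 4.1231)/2 ≈ 6.5616 or 2.4384.
  Sorted: λ_1 = 6.5616,  λ_2 = 4,  λ_3 = 2.4384  (check: sum = 13 = tr ✓).

Step 4 — unit eigenvector for λ_1 ≈ 6.5616: v spans the null space of (Sigma - λ_1 I), whose rows are
  r_1 = (-1.5616, -2, 0),  r_2 = (-2, -2.5616, 0),  r_3 = (0, 0, -2.5616).
  v is orthogonal to every row, so take v ∝ r_1 × r_3 = ((-2)·(-2.5616) - (0)·(0), (0)·(0) - (-1.5616)·(-2.5616), (-1.5616)·(0) - (-2)·(0)) ≈ (5.1231, -4, 0).
  Let u = (5.1231, -4, 0).
  ||u|| = √((5.1231)² + (-4)² + (0)²) = √(42.2462) ≈ 6.4997,  v_1 = u/||u|| ≈ (0.7882, -0.6154, 0) (||v_1|| = 1).

λ_1 = 6.5616,  λ_2 = 4,  λ_3 = 2.4384;  v_1 ≈ (0.7882, -0.6154, 0)


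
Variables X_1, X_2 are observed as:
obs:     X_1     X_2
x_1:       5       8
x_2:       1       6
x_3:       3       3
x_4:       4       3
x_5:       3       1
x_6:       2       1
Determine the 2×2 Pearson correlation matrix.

Step 1 — column means:
  mean(X_1) = (5 + 1 + 3 + 4 + 3 + 2) / 6 = 18/6 = 3
  mean(X_2) = (8 + 6 + 3 + 3 + 1 + 1) / 6 = 22/6 = 3.6667

Step 2 — sample variances and covariances s[i,j] = (1/(n-1)) · Σ_k (x_{k,i} - mean_i) · (x_{k,j} - mean_j), with n-1 = 5:
  s[X_1,X_1] = ((2)·(2) + (-2)·(-2) + (0)·(0) + (1)·(1) + (0)·(0) + (-1)·(-1)) / 5 = 10/5 = 2
  s[X_1,X_2] = ((2)·(4.3333) + (-2)·(2.3333) + (0)·(-0.6667) + (1)·(-0.6667) + (0)·(-2.6667) + (-1)·(-2.6667)) / 5 = 6/5 = 1.2
  s[X_2,X_2] = ((4.3333)·(4.3333) + (2.3333)·(2.3333) + (-0.6667)·(-0.6667) + (-0.6667)·(-0.6667) + (-2.6667)·(-2.6667) + (-2.6667)·(-2.6667)) / 5 = 39.3333/5 = 7.8667
  Sample standard deviations s_i = √(s[i,i]):
  s(X_1) = √(2) = 1.4142
  s(X_2) = √(7.8667) = 2.8048

Step 3 — r_{ij} = s_{ij} / (s_i · s_j):
  r[X_1,X_1] = 1 (diagonal).
  r[X_1,X_2] = 1.2 / (1.4142 · 2.8048) = 1.2 / 3.9665 = 0.3025
  r[X_2,X_2] = 1 (diagonal).

R is symmetric with unit diagonal. Assembling:

R = [[1, 0.3025],
 [0.3025, 1]]


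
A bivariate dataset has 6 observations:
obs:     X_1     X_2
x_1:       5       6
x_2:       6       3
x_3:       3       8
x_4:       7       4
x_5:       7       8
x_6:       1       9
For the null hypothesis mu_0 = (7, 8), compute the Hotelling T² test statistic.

Step 1 — sample mean vector:
  mean(X_1) = (5 + 6 + 3 + 7 + 7 + 1) / 6 = 29/6 = 4.8333
  mean(X_2) = (6 + 3 + 8 + 4 + 8 + 9) / 6 = 38/6 = 6.3333
  x̄ = (4.8333, 6.3333),  deviation x̄ - mu_0 = (4.8333, 6.3333) - (7, 8) = (-2.1667, -1.6667).

Step 2 — sample covariance matrix, S[i,j] = (1/(n-1)) · Σ_k (x_{k,i} - mean_i) · (x_{k,j} - mean_j), divisor n-1 = 5:
  S[X_1,X_1] = ((0.1667)·(0.1667) + (1.1667)·(1.1667) + (-1.8333)·(-1.8333) + (2.1667)·(2.1667) + (2.1667)·(2.1667) + (-3.8333)·(-3.8333)) / 5 = 28.8333/5 = 5.7667
  S[X_1,X_2] = ((0.1667)·(-0.3333) + (1.1667)·(-3.3333) + (-1.8333)·(1.6667) + (2.1667)·(-2.3333) + (2.1667)·(1.6667) + (-3.8333)·(2.6667)) / 5 = -18.6667/5 = -3.7333
  S[X_2,X_2] = ((-0.3333)·(-0.3333) + (-3.3333)·(-3.3333) + (1.6667)·(1.6667) + (-2.3333)·(-2.3333) + (1.6667)·(1.6667) + (2.6667)·(2.6667)) / 5 = 29.3333/5 = 5.8667
  S = [[5.7667, -3.7333],
 [-3.7333, 5.8667]].

Step 3 — invert S. det(S) = 5.7667·5.8667 - (-3.7333)² = 19.8933.
  S^{-1} = (1/det) · [[d, -b], [-b, a]] = [[0.2949, 0.1877],
 [0.1877, 0.2899]].

Step 4 — quadratic form (x̄ - mu_0)^T · S^{-1} · (x̄ - mu_0):
  S^{-1} · (x̄ - mu_0) = (-0.9517, -0.8897),
  (x̄ - mu_0)^T · [...] = (-2.1667)·(-0.9517) + (-1.6667)·(-0.8897) = 3.545.

Step 5 — scale by n: T² = 6 · 3.545 = 21.2701.

T² ≈ 21.2701


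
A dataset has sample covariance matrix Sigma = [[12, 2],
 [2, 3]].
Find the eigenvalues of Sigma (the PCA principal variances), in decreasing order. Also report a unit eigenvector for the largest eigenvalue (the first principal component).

Step 1 — characteristic polynomial of 2×2 Sigma:
  det(Sigma - λI) = λ² - trace · λ + det = 0.
  trace = 12 + 3 = 15, det = 12·3 - (2)² = 32.
Step 2 — discriminant:
  Δ = trace² - 4·det = 225 - 128 = 97.
Step 3 — eigenvalues:
  λ = (trace ± √Δ)/2 = (15 ± 9.8489)/2,
  λ_1 = 12.4244,  λ_2 = 2.5756.

Step 4 — unit eigenvector for λ_1: solve (Sigma - λ_1 I)v = 0. First row:
  (12 - 12.4244)·v_x + (2)·v_y = 0, i.e. (-0.4244)·v_x + (2)·v_y = 0,
  so v ∝ (b, λ_1 - a) = (2, 0.4244) = u.
  ||u|| = √((2)² + (0.4244)²) = √(4.1801) ≈ 2.0445,
  v_1 = u/||u|| ≈ (0.9782, 0.2076) (||v_1|| = 1).

λ_1 = 12.4244,  λ_2 = 2.5756;  v_1 ≈ (0.9782, 0.2076)


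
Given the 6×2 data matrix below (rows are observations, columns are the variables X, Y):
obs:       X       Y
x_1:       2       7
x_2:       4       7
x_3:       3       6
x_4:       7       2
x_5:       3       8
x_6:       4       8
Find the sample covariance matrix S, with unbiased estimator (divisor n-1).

Step 1 — column means:
  mean(X) = (2 + 4 + 3 + 7 + 3 + 4) / 6 = 23/6 = 3.8333
  mean(Y) = (7 + 7 + 6 + 2 + 8 + 8) / 6 = 38/6 = 6.3333

Step 2 — sample covariance S[i,j] = (1/(n-1)) · Σ_k (x_{k,i} - mean_i) · (x_{k,j} - mean_j), with n-1 = 5.
  S[X,X] = ((-1.8333)·(-1.8333) + (0.1667)·(0.1667) + (-0.8333)·(-0.8333) + (3.1667)·(3.1667) + (-0.8333)·(-0.8333) + (0.1667)·(0.1667)) / 5 = 14.8333/5 = 2.9667
  S[X,Y] = ((-1.8333)·(0.6667) + (0.1667)·(0.6667) + (-0.8333)·(-0.3333) + (3.1667)·(-4.3333) + (-0.8333)·(1.6667) + (0.1667)·(1.6667)) / 5 = -15.6667/5 = -3.1333
  S[Y,Y] = ((0.6667)·(0.6667) + (0.6667)·(0.6667) + (-0.3333)·(-0.3333) + (-4.3333)·(-4.3333) + (1.6667)·(1.6667) + (1.6667)·(1.6667)) / 5 = 25.3333/5 = 5.0667

S is symmetric (S[j,i] = S[i,j]). Assembling:

S = [[2.9667, -3.1333],
 [-3.1333, 5.0667]]


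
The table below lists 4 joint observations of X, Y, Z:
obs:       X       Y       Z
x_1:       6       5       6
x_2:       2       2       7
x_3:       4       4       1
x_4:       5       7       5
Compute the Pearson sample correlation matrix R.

Step 1 — column means:
  mean(X) = (6 + 2 + 4 + 5) / 4 = 17/4 = 4.25
  mean(Y) = (5 + 2 + 4 + 7) / 4 = 18/4 = 4.5
  mean(Z) = (6 + 7 + 1 + 5) / 4 = 19/4 = 4.75

Step 2 — sample variances and covariances s[i,j] = (1/(n-1)) · Σ_k (x_{k,i} - mean_i) · (x_{k,j} - mean_j), with n-1 = 3:
  s[X,X] = ((1.75)·(1.75) + (-2.25)·(-2.25) + (-0.25)·(-0.25) + (0.75)·(0.75)) / 3 = 8.75/3 = 2.9167
  s[X,Y] = ((1.75)·(0.5) + (-2.25)·(-2.5) + (-0.25)·(-0.5) + (0.75)·(2.5)) / 3 = 8.5/3 = 2.8333
  s[X,Z] = ((1.75)·(1.25) + (-2.25)·(2.25) + (-0.25)·(-3.75) + (0.75)·(0.25)) / 3 = -1.75/3 = -0.5833
  s[Y,Y] = ((0.5)·(0.5) + (-2.5)·(-2.5) + (-0.5)·(-0.5) + (2.5)·(2.5)) / 3 = 13/3 = 4.3333
  s[Y,Z] = ((0.5)·(1.25) + (-2.5)·(2.25) + (-0.5)·(-3.75) + (2.5)·(0.25)) / 3 = -2.5/3 = -0.8333
  s[Z,Z] = ((1.25)·(1.25) + (2.25)·(2.25) + (-3.75)·(-3.75) + (0.25)·(0.25)) / 3 = 20.75/3 = 6.9167
  Sample standard deviations s_i = √(s[i,i]):
  s(X) = √(2.9167) = 1.7078
  s(Y) = √(4.3333) = 2.0817
  s(Z) = √(6.9167) = 2.63

Step 3 — r_{ij} = s_{ij} / (s_i · s_j):
  r[X,X] = 1 (diagonal).
  r[X,Y] = 2.8333 / (1.7078 · 2.0817) = 2.8333 / 3.5551 = 0.797
  r[X,Z] = -0.5833 / (1.7078 · 2.63) = -0.5833 / 4.4915 = -0.1299
  r[Y,Y] = 1 (diagonal).
  r[Y,Z] = -0.8333 / (2.0817 · 2.63) = -0.8333 / 5.4747 = -0.1522
  r[Z,Z] = 1 (diagonal).

R is symmetric with unit diagonal. Assembling:

R = [[1, 0.797, -0.1299],
 [0.797, 1, -0.1522],
 [-0.1299, -0.1522, 1]]


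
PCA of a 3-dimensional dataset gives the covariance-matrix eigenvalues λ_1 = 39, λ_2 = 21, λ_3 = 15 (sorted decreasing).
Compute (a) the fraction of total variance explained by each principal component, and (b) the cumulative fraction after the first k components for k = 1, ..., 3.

Step 1 — total variance = trace(Sigma) = Σ λ_i = 39 + 21 + 15 = 75.

Step 2 — fraction explained by component i = λ_i / Σ λ:
  PC1: 39/75 = 0.52
  PC2: 21/75 = 0.28
  PC3: 15/75 = 0.2

Step 3 — cumulative fraction after k components = (λ_1 + ... + λ_k) / Σ λ:
  k = 1: 39/75 = 0.52
  k = 2: (39 + 21)/75 = 60/75 = 0.8
  k = 3: (39 + 21 + 15)/75 = 75/75 = 1

Summary (fraction, with percent):

explained: PC1 0.52 (52%), PC2 0.28 (28%), PC3 0.2 (20%);  cumulative: 0.52, 0.8, 1


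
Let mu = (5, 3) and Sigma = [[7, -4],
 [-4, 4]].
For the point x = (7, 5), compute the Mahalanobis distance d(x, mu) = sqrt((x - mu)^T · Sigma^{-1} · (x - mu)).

Step 1 — centre the observation: (x - mu) = (2, 2).

Step 2 — invert Sigma. det(Sigma) = 7·4 - (-4)² = 12.
  Sigma^{-1} = (1/det) · [[d, -b], [-b, a]] = [[0.3333, 0.3333],
 [0.3333, 0.5833]].

Step 3 — form the quadratic (x - mu)^T · Sigma^{-1} · (x - mu):
  Sigma^{-1} · (x - mu) = (1.3333, 1.8333).
  (x - mu)^T · [Sigma^{-1} · (x - mu)] = (2)·(1.3333) + (2)·(1.8333) = 6.3333.

Step 4 — take square root: d = √(6.3333) ≈ 2.5166.

d(x, mu) = √(6.3333) ≈ 2.5166


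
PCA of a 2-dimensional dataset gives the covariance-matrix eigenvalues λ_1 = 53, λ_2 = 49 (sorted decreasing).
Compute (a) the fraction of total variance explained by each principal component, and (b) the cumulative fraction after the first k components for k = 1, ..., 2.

Step 1 — total variance = trace(Sigma) = Σ λ_i = 53 + 49 = 102.

Step 2 — fraction explained by component i = λ_i / Σ λ:
  PC1: 53/102 = 0.5196
  PC2: 49/102 = 0.4804

Step 3 — cumulative fraction after k components = (λ_1 + ... + λ_k) / Σ λ:
  k = 1: 53/102 = 0.5196
  k = 2: (53 + 49)/102 = 102/102 = 1

Summary (fraction, with percent):

explained: PC1 0.5196 (51.96%), PC2 0.4804 (48.04%);  cumulative: 0.5196, 1


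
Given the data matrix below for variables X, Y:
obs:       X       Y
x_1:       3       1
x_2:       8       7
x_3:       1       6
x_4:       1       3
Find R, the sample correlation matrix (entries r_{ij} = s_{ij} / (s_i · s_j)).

Step 1 — column means:
  mean(X) = (3 + 8 + 1 + 1) / 4 = 13/4 = 3.25
  mean(Y) = (1 + 7 + 6 + 3) / 4 = 17/4 = 4.25

Step 2 — sample variances and covariances s[i,j] = (1/(n-1)) · Σ_k (x_{k,i} - mean_i) · (x_{k,j} - mean_j), with n-1 = 3:
  s[X,X] = ((-0.25)·(-0.25) + (4.75)·(4.75) + (-2.25)·(-2.25) + (-2.25)·(-2.25)) / 3 = 32.75/3 = 10.9167
  s[X,Y] = ((-0.25)·(-3.25) + (4.75)·(2.75) + (-2.25)·(1.75) + (-2.25)·(-1.25)) / 3 = 12.75/3 = 4.25
  s[Y,Y] = ((-3.25)·(-3.25) + (2.75)·(2.75) + (1.75)·(1.75) + (-1.25)·(-1.25)) / 3 = 22.75/3 = 7.5833
  Sample standard deviations s_i = √(s[i,i]):
  s(X) = √(10.9167) = 3.304
  s(Y) = √(7.5833) = 2.7538

Step 3 — r_{ij} = s_{ij} / (s_i · s_j):
  r[X,X] = 1 (diagonal).
  r[X,Y] = 4.25 / (3.304 · 2.7538) = 4.25 / 9.0986 = 0.4671
  r[Y,Y] = 1 (diagonal).

R is symmetric with unit diagonal. Assembling:

R = [[1, 0.4671],
 [0.4671, 1]]


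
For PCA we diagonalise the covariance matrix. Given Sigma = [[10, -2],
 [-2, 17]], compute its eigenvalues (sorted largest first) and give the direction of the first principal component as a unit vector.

Step 1 — characteristic polynomial of 2×2 Sigma:
  det(Sigma - λI) = λ² - trace · λ + det = 0.
  trace = 10 + 17 = 27, det = 10·17 - (-2)² = 166.
Step 2 — discriminant:
  Δ = trace² - 4·det = 729 - 664 = 65.
Step 3 — eigenvalues:
  λ = (trace ± √Δ)/2 = (27 ± 8.0623)/2,
  λ_1 = 17.5311,  λ_2 = 9.4689.

Step 4 — unit eigenvector for λ_1: solve (Sigma - λ_1 I)v = 0. First row:
  (10 - 17.5311)·v_x + (-2)·v_y = 0, i.e. (-7.5311)·v_x + (-2)·v_y = 0,
  so v ∝ (b, λ_1 - a) = (-2, 7.5311); multiply by -1 so the first entry is positive: u = (2, -7.5311).
  ||u|| = √((2)² + (-7.5311)²) = √(60.7179) ≈ 7.7922,
  v_1 = u/||u|| ≈ (0.2567, -0.9665) (||v_1|| = 1).

λ_1 = 17.5311,  λ_2 = 9.4689;  v_1 ≈ (0.2567, -0.9665)


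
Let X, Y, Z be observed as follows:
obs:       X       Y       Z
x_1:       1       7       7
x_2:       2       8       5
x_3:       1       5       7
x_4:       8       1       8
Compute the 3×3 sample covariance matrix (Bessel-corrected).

Step 1 — column means:
  mean(X) = (1 + 2 + 1 + 8) / 4 = 12/4 = 3
  mean(Y) = (7 + 8 + 5 + 1) / 4 = 21/4 = 5.25
  mean(Z) = (7 + 5 + 7 + 8) / 4 = 27/4 = 6.75

Step 2 — sample covariance S[i,j] = (1/(n-1)) · Σ_k (x_{k,i} - mean_i) · (x_{k,j} - mean_j), with n-1 = 3.
  S[X,X] = ((-2)·(-2) + (-1)·(-1) + (-2)·(-2) + (5)·(5)) / 3 = 34/3 = 11.3333
  S[X,Y] = ((-2)·(1.75) + (-1)·(2.75) + (-2)·(-0.25) + (5)·(-4.25)) / 3 = -27/3 = -9
  S[X,Z] = ((-2)·(0.25) + (-1)·(-1.75) + (-2)·(0.25) + (5)·(1.25)) / 3 = 7/3 = 2.3333
  S[Y,Y] = ((1.75)·(1.75) + (2.75)·(2.75) + (-0.25)·(-0.25) + (-4.25)·(-4.25)) / 3 = 28.75/3 = 9.5833
  S[Y,Z] = ((1.75)·(0.25) + (2.75)·(-1.75) + (-0.25)·(0.25) + (-4.25)·(1.25)) / 3 = -9.75/3 = -3.25
  S[Z,Z] = ((0.25)·(0.25) + (-1.75)·(-1.75) + (0.25)·(0.25) + (1.25)·(1.25)) / 3 = 4.75/3 = 1.5833

S is symmetric (S[j,i] = S[i,j]). Assembling:

S = [[11.3333, -9, 2.3333],
 [-9, 9.5833, -3.25],
 [2.3333, -3.25, 1.5833]]


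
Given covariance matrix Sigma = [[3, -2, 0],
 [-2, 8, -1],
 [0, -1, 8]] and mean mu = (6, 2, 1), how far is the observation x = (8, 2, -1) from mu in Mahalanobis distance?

Step 1 — centre the observation: (x - mu) = (2, 0, -2).

Step 2 — invert Sigma (cofactor / det for 3×3, or solve directly):
  Sigma^{-1} = [[0.4013, 0.1019, 0.0127],
 [0.1019, 0.1529, 0.0191],
 [0.0127, 0.0191, 0.1274]].

Step 3 — form the quadratic (x - mu)^T · Sigma^{-1} · (x - mu):
  Sigma^{-1} · (x - mu) = (0.7771, 0.1656, -0.2293).
  (x - mu)^T · [Sigma^{-1} · (x - mu)] = (2)·(0.7771) + (0)·(0.1656) + (-2)·(-0.2293) = 2.0127.

Step 4 — take square root: d = √(2.0127) ≈ 1.4187.

d(x, mu) = √(2.0127) ≈ 1.4187


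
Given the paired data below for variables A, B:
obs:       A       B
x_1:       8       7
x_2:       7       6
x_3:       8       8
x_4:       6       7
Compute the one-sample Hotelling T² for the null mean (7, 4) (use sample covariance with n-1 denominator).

Step 1 — sample mean vector:
  mean(A) = (8 + 7 + 8 + 6) / 4 = 29/4 = 7.25
  mean(B) = (7 + 6 + 8 + 7) / 4 = 28/4 = 7
  x̄ = (7.25, 7),  deviation x̄ - mu_0 = (7.25, 7) - (7, 4) = (0.25, 3).

Step 2 — sample covariance matrix, S[i,j] = (1/(n-1)) · Σ_k (x_{k,i} - mean_i) · (x_{k,j} - mean_j), divisor n-1 = 3:
  S[A,A] = ((0.75)·(0.75) + (-0.25)·(-0.25) + (0.75)·(0.75) + (-1.25)·(-1.25)) / 3 = 2.75/3 = 0.9167
  S[A,B] = ((0.75)·(0) + (-0.25)·(-1) + (0.75)·(1) + (-1.25)·(0)) / 3 = 1/3 = 0.3333
  S[B,B] = ((0)·(0) + (-1)·(-1) + (1)·(1) + (0)·(0)) / 3 = 2/3 = 0.6667
  S = [[0.9167, 0.3333],
 [0.3333, 0.6667]].

Step 3 — invert S. det(S) = 0.9167·0.6667 - (0.3333)² = 0.5.
  S^{-1} = (1/det) · [[d, -b], [-b, a]] = [[1.3333, -0.6667],
 [-0.6667, 1.8333]].

Step 4 — quadratic form (x̄ - mu_0)^T · S^{-1} · (x̄ - mu_0):
  S^{-1} · (x̄ - mu_0) = (-1.6667, 5.3333),
  (x̄ - mu_0)^T · [...] = (0.25)·(-1.6667) + (3)·(5.3333) = 15.5833.

Step 5 — scale by n: T² = 4 · 15.5833 = 62.3333.

T² ≈ 62.3333


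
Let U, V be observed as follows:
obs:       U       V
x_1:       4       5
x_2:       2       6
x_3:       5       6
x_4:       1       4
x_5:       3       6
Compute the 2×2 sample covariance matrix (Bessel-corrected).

Step 1 — column means:
  mean(U) = (4 + 2 + 5 + 1 + 3) / 5 = 15/5 = 3
  mean(V) = (5 + 6 + 6 + 4 + 6) / 5 = 27/5 = 5.4

Step 2 — sample covariance S[i,j] = (1/(n-1)) · Σ_k (x_{k,i} - mean_i) · (x_{k,j} - mean_j), with n-1 = 4.
  S[U,U] = ((1)·(1) + (-1)·(-1) + (2)·(2) + (-2)·(-2) + (0)·(0)) / 4 = 10/4 = 2.5
  S[U,V] = ((1)·(-0.4) + (-1)·(0.6) + (2)·(0.6) + (-2)·(-1.4) + (0)·(0.6)) / 4 = 3/4 = 0.75
  S[V,V] = ((-0.4)·(-0.4) + (0.6)·(0.6) + (0.6)·(0.6) + (-1.4)·(-1.4) + (0.6)·(0.6)) / 4 = 3.2/4 = 0.8

S is symmetric (S[j,i] = S[i,j]). Assembling:

S = [[2.5, 0.75],
 [0.75, 0.8]]


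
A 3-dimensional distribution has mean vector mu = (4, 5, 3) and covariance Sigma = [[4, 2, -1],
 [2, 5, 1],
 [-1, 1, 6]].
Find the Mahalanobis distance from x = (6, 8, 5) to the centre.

Step 1 — centre the observation: (x - mu) = (2, 3, 2).

Step 2 — invert Sigma (cofactor / det for 3×3, or solve directly):
  Sigma^{-1} = [[0.3494, -0.1566, 0.0843],
 [-0.1566, 0.2771, -0.0723],
 [0.0843, -0.0723, 0.1928]].

Step 3 — form the quadratic (x - mu)^T · Sigma^{-1} · (x - mu):
  Sigma^{-1} · (x - mu) = (0.3976, 0.3735, 0.3373).
  (x - mu)^T · [Sigma^{-1} · (x - mu)] = (2)·(0.3976) + (3)·(0.3735) + (2)·(0.3373) = 2.5904.

Step 4 — take square root: d = √(2.5904) ≈ 1.6095.

d(x, mu) = √(2.5904) ≈ 1.6095


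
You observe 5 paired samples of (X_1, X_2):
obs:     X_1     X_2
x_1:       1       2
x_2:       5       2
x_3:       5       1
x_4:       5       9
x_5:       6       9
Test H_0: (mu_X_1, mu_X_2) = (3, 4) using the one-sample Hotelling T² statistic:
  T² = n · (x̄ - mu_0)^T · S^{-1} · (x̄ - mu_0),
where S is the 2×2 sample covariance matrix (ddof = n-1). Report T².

Step 1 — sample mean vector:
  mean(X_1) = (1 + 5 + 5 + 5 + 6) / 5 = 22/5 = 4.4
  mean(X_2) = (2 + 2 + 1 + 9 + 9) / 5 = 23/5 = 4.6
  x̄ = (4.4, 4.6),  deviation x̄ - mu_0 = (4.4, 4.6) - (3, 4) = (1.4, 0.6).

Step 2 — sample covariance matrix, S[i,j] = (1/(n-1)) · Σ_k (x_{k,i} - mean_i) · (x_{k,j} - mean_j), divisor n-1 = 4:
  S[X_1,X_1] = ((-3.4)·(-3.4) + (0.6)·(0.6) + (0.6)·(0.6) + (0.6)·(0.6) + (1.6)·(1.6)) / 4 = 15.2/4 = 3.8
  S[X_1,X_2] = ((-3.4)·(-2.6) + (0.6)·(-2.6) + (0.6)·(-3.6) + (0.6)·(4.4) + (1.6)·(4.4)) / 4 = 14.8/4 = 3.7
  S[X_2,X_2] = ((-2.6)·(-2.6) + (-2.6)·(-2.6) + (-3.6)·(-3.6) + (4.4)·(4.4) + (4.4)·(4.4)) / 4 = 65.2/4 = 16.3
  S = [[3.8, 3.7],
 [3.7, 16.3]].

Step 3 — invert S. det(S) = 3.8·16.3 - (3.7)² = 48.25.
  S^{-1} = (1/det) · [[d, -b], [-b, a]] = [[0.3378, -0.0767],
 [-0.0767, 0.0788]].

Step 4 — quadratic form (x̄ - mu_0)^T · S^{-1} · (x̄ - mu_0):
  S^{-1} · (x̄ - mu_0) = (0.4269, -0.0601),
  (x̄ - mu_0)^T · [...] = (1.4)·(0.4269) + (0.6)·(-0.0601) = 0.5617.

Step 5 — scale by n: T² = 5 · 0.5617 = 2.8083.

T² ≈ 2.8083


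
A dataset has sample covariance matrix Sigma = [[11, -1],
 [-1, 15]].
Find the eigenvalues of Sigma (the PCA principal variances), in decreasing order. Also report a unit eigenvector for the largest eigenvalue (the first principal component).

Step 1 — characteristic polynomial of 2×2 Sigma:
  det(Sigma - λI) = λ² - trace · λ + det = 0.
  trace = 11 + 15 = 26, det = 11·15 - (-1)² = 164.
Step 2 — discriminant:
  Δ = trace² - 4·det = 676 - 656 = 20.
Step 3 — eigenvalues:
  λ = (trace ± √Δ)/2 = (26 ± 4.4721)/2,
  λ_1 = 15.2361,  λ_2 = 10.7639.

Step 4 — unit eigenvector for λ_1: solve (Sigma - λ_1 I)v = 0. First row:
  (11 - 15.2361)·v_x + (-1)·v_y = 0, i.e. (-4.2361)·v_x + (-1)·v_y = 0,
  so v ∝ (b, λ_1 - a) = (-1, 4.2361); multiply by -1 so the first entry is positive: u = (1, -4.2361).
  ||u|| = √((1)² + (-4.2361)²) = √(18.9443) ≈ 4.3525,
  v_1 = u/||u|| ≈ (0.2298, -0.9732) (||v_1|| = 1).

λ_1 = 15.2361,  λ_2 = 10.7639;  v_1 ≈ (0.2298, -0.9732)


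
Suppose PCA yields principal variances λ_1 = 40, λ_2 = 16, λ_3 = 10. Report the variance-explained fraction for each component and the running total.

Step 1 — total variance = trace(Sigma) = Σ λ_i = 40 + 16 + 10 = 66.

Step 2 — fraction explained by component i = λ_i / Σ λ:
  PC1: 40/66 = 0.6061
  PC2: 16/66 = 0.2424
  PC3: 10/66 = 0.1515

Step 3 — cumulative fraction after k components = (λ_1 + ... + λ_k) / Σ λ:
  k = 1: 40/66 = 0.6061
  k = 2: (40 + 16)/66 = 56/66 = 0.8485
  k = 3: (40 + 16 + 10)/66 = 66/66 = 1

Summary (fraction, with percent):

explained: PC1 0.6061 (60.61%), PC2 0.2424 (24.24%), PC3 0.1515 (15.15%);  cumulative: 0.6061, 0.8485, 1


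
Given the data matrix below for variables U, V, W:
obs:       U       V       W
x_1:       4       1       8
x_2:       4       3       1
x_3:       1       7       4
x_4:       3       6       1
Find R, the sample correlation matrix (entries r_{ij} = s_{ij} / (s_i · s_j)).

Step 1 — column means:
  mean(U) = (4 + 4 + 1 + 3) / 4 = 12/4 = 3
  mean(V) = (1 + 3 + 7 + 6) / 4 = 17/4 = 4.25
  mean(W) = (8 + 1 + 4 + 1) / 4 = 14/4 = 3.5

Step 2 — sample variances and covariances s[i,j] = (1/(n-1)) · Σ_k (x_{k,i} - mean_i) · (x_{k,j} - mean_j), with n-1 = 3:
  s[U,U] = ((1)·(1) + (1)·(1) + (-2)·(-2) + (0)·(0)) / 3 = 6/3 = 2
  s[U,V] = ((1)·(-3.25) + (1)·(-1.25) + (-2)·(2.75) + (0)·(1.75)) / 3 = -10/3 = -3.3333
  s[U,W] = ((1)·(4.5) + (1)·(-2.5) + (-2)·(0.5) + (0)·(-2.5)) / 3 = 1/3 = 0.3333
  s[V,V] = ((-3.25)·(-3.25) + (-1.25)·(-1.25) + (2.75)·(2.75) + (1.75)·(1.75)) / 3 = 22.75/3 = 7.5833
  s[V,W] = ((-3.25)·(4.5) + (-1.25)·(-2.5) + (2.75)·(0.5) + (1.75)·(-2.5)) / 3 = -14.5/3 = -4.8333
  s[W,W] = ((4.5)·(4.5) + (-2.5)·(-2.5) + (0.5)·(0.5) + (-2.5)·(-2.5)) / 3 = 33/3 = 11
  Sample standard deviations s_i = √(s[i,i]):
  s(U) = √(2) = 1.4142
  s(V) = √(7.5833) = 2.7538
  s(W) = √(11) = 3.3166

Step 3 — r_{ij} = s_{ij} / (s_i · s_j):
  r[U,U] = 1 (diagonal).
  r[U,V] = -3.3333 / (1.4142 · 2.7538) = -3.3333 / 3.8944 = -0.8559
  r[U,W] = 0.3333 / (1.4142 · 3.3166) = 0.3333 / 4.6904 = 0.0711
  r[V,V] = 1 (diagonal).
  r[V,W] = -4.8333 / (2.7538 · 3.3166) = -4.8333 / 9.1333 = -0.5292
  r[W,W] = 1 (diagonal).

R is symmetric with unit diagonal. Assembling:

R = [[1, -0.8559, 0.0711],
 [-0.8559, 1, -0.5292],
 [0.0711, -0.5292, 1]]


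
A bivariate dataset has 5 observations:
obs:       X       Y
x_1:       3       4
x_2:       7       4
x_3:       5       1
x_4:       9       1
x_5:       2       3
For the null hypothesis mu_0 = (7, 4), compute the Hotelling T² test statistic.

Step 1 — sample mean vector:
  mean(X) = (3 + 7 + 5 + 9 + 2) / 5 = 26/5 = 5.2
  mean(Y) = (4 + 4 + 1 + 1 + 3) / 5 = 13/5 = 2.6
  x̄ = (5.2, 2.6),  deviation x̄ - mu_0 = (5.2, 2.6) - (7, 4) = (-1.8, -1.4).

Step 2 — sample covariance matrix, S[i,j] = (1/(n-1)) · Σ_k (x_{k,i} - mean_i) · (x_{k,j} - mean_j), divisor n-1 = 4:
  S[X,X] = ((-2.2)·(-2.2) + (1.8)·(1.8) + (-0.2)·(-0.2) + (3.8)·(3.8) + (-3.2)·(-3.2)) / 4 = 32.8/4 = 8.2
  S[X,Y] = ((-2.2)·(1.4) + (1.8)·(1.4) + (-0.2)·(-1.6) + (3.8)·(-1.6) + (-3.2)·(0.4)) / 4 = -7.6/4 = -1.9
  S[Y,Y] = ((1.4)·(1.4) + (1.4)·(1.4) + (-1.6)·(-1.6) + (-1.6)·(-1.6) + (0.4)·(0.4)) / 4 = 9.2/4 = 2.3
  S = [[8.2, -1.9],
 [-1.9, 2.3]].

Step 3 — invert S. det(S) = 8.2·2.3 - (-1.9)² = 15.25.
  S^{-1} = (1/det) · [[d, -b], [-b, a]] = [[0.1508, 0.1246],
 [0.1246, 0.5377]].

Step 4 — quadratic form (x̄ - mu_0)^T · S^{-1} · (x̄ - mu_0):
  S^{-1} · (x̄ - mu_0) = (-0.4459, -0.977),
  (x̄ - mu_0)^T · [...] = (-1.8)·(-0.4459) + (-1.4)·(-0.977) = 2.1705.

Step 5 — scale by n: T² = 5 · 2.1705 = 10.8525.

T² ≈ 10.8525


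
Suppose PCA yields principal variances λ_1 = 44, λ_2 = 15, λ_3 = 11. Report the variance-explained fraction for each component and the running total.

Step 1 — total variance = trace(Sigma) = Σ λ_i = 44 + 15 + 11 = 70.

Step 2 — fraction explained by component i = λ_i / Σ λ:
  PC1: 44/70 = 0.6286
  PC2: 15/70 = 0.2143
  PC3: 11/70 = 0.1571

Step 3 — cumulative fraction after k components = (λ_1 + ... + λ_k) / Σ λ:
  k = 1: 44/70 = 0.6286
  k = 2: (44 + 15)/70 = 59/70 = 0.8429
  k = 3: (44 + 15 + 11)/70 = 70/70 = 1

Summary (fraction, with percent):

explained: PC1 0.6286 (62.86%), PC2 0.2143 (21.43%), PC3 0.1571 (15.71%);  cumulative: 0.6286, 0.8429, 1


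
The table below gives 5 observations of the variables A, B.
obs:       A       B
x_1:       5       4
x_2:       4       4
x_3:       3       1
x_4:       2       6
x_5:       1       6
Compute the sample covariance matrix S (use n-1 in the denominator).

Step 1 — column means:
  mean(A) = (5 + 4 + 3 + 2 + 1) / 5 = 15/5 = 3
  mean(B) = (4 + 4 + 1 + 6 + 6) / 5 = 21/5 = 4.2

Step 2 — sample covariance S[i,j] = (1/(n-1)) · Σ_k (x_{k,i} - mean_i) · (x_{k,j} - mean_j), with n-1 = 4.
  S[A,A] = ((2)·(2) + (1)·(1) + (0)·(0) + (-1)·(-1) + (-2)·(-2)) / 4 = 10/4 = 2.5
  S[A,B] = ((2)·(-0.2) + (1)·(-0.2) + (0)·(-3.2) + (-1)·(1.8) + (-2)·(1.8)) / 4 = -6/4 = -1.5
  S[B,B] = ((-0.2)·(-0.2) + (-0.2)·(-0.2) + (-3.2)·(-3.2) + (1.8)·(1.8) + (1.8)·(1.8)) / 4 = 16.8/4 = 4.2

S is symmetric (S[j,i] = S[i,j]). Assembling:

S = [[2.5, -1.5],
 [-1.5, 4.2]]


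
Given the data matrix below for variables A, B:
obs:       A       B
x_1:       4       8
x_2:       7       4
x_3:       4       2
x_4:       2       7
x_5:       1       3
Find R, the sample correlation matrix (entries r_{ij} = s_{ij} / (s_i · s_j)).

Step 1 — column means:
  mean(A) = (4 + 7 + 4 + 2 + 1) / 5 = 18/5 = 3.6
  mean(B) = (8 + 4 + 2 + 7 + 3) / 5 = 24/5 = 4.8

Step 2 — sample variances and covariances s[i,j] = (1/(n-1)) · Σ_k (x_{k,i} - mean_i) · (x_{k,j} - mean_j), with n-1 = 4:
  s[A,A] = ((0.4)·(0.4) + (3.4)·(3.4) + (0.4)·(0.4) + (-1.6)·(-1.6) + (-2.6)·(-2.6)) / 4 = 21.2/4 = 5.3
  s[A,B] = ((0.4)·(3.2) + (3.4)·(-0.8) + (0.4)·(-2.8) + (-1.6)·(2.2) + (-2.6)·(-1.8)) / 4 = -1.4/4 = -0.35
  s[B,B] = ((3.2)·(3.2) + (-0.8)·(-0.8) + (-2.8)·(-2.8) + (2.2)·(2.2) + (-1.8)·(-1.8)) / 4 = 26.8/4 = 6.7
  Sample standard deviations s_i = √(s[i,i]):
  s(A) = √(5.3) = 2.3022
  s(B) = √(6.7) = 2.5884

Step 3 — r_{ij} = s_{ij} / (s_i · s_j):
  r[A,A] = 1 (diagonal).
  r[A,B] = -0.35 / (2.3022 · 2.5884) = -0.35 / 5.959 = -0.0587
  r[B,B] = 1 (diagonal).

R is symmetric with unit diagonal. Assembling:

R = [[1, -0.0587],
 [-0.0587, 1]]


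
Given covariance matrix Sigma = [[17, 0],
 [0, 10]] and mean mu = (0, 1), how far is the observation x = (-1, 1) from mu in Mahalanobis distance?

Step 1 — centre the observation: (x - mu) = (-1, 0).

Step 2 — invert Sigma. det(Sigma) = 17·10 - (0)² = 170.
  Sigma^{-1} = (1/det) · [[d, -b], [-b, a]] = [[0.0588, 0],
 [0, 0.1]].

Step 3 — form the quadratic (x - mu)^T · Sigma^{-1} · (x - mu):
  Sigma^{-1} · (x - mu) = (-0.0588, 0).
  (x - mu)^T · [Sigma^{-1} · (x - mu)] = (-1)·(-0.0588) + (0)·(0) = 0.0588.

Step 4 — take square root: d = √(0.0588) ≈ 0.2425.

d(x, mu) = √(0.0588) ≈ 0.2425


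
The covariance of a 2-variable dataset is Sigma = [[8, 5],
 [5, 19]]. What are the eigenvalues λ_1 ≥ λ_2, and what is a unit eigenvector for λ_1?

Step 1 — characteristic polynomial of 2×2 Sigma:
  det(Sigma - λI) = λ² - trace · λ + det = 0.
  trace = 8 + 19 = 27, det = 8·19 - (5)² = 127.
Step 2 — discriminant:
  Δ = trace² - 4·det = 729 - 508 = 221.
Step 3 — eigenvalues:
  λ = (trace ± √Δ)/2 = (27 ± 14.8661)/2,
  λ_1 = 20.933,  λ_2 = 6.067.

Step 4 — unit eigenvector for λ_1: solve (Sigma - λ_1 I)v = 0. First row:
  (8 - 20.933)·v_x + (5)·v_y = 0, i.e. (-12.933)·v_x + (5)·v_y = 0,
  so v ∝ (b, λ_1 - a) = (5, 12.933) = u.
  ||u|| = √((5)² + (12.933)²) = √(192.2634) ≈ 13.8659,
  v_1 = u/||u|| ≈ (0.3606, 0.9327) (||v_1|| = 1).

λ_1 = 20.933,  λ_2 = 6.067;  v_1 ≈ (0.3606, 0.9327)


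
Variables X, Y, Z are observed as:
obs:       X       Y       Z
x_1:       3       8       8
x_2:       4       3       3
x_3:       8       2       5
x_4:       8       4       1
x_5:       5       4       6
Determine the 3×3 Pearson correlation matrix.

Step 1 — column means:
  mean(X) = (3 + 4 + 8 + 8 + 5) / 5 = 28/5 = 5.6
  mean(Y) = (8 + 3 + 2 + 4 + 4) / 5 = 21/5 = 4.2
  mean(Z) = (8 + 3 + 5 + 1 + 6) / 5 = 23/5 = 4.6

Step 2 — sample variances and covariances s[i,j] = (1/(n-1)) · Σ_k (x_{k,i} - mean_i) · (x_{k,j} - mean_j), with n-1 = 4:
  s[X,X] = ((-2.6)·(-2.6) + (-1.6)·(-1.6) + (2.4)·(2.4) + (2.4)·(2.4) + (-0.6)·(-0.6)) / 4 = 21.2/4 = 5.3
  s[X,Y] = ((-2.6)·(3.8) + (-1.6)·(-1.2) + (2.4)·(-2.2) + (2.4)·(-0.2) + (-0.6)·(-0.2)) / 4 = -13.6/4 = -3.4
  s[X,Z] = ((-2.6)·(3.4) + (-1.6)·(-1.6) + (2.4)·(0.4) + (2.4)·(-3.6) + (-0.6)·(1.4)) / 4 = -14.8/4 = -3.7
  s[Y,Y] = ((3.8)·(3.8) + (-1.2)·(-1.2) + (-2.2)·(-2.2) + (-0.2)·(-0.2) + (-0.2)·(-0.2)) / 4 = 20.8/4 = 5.2
  s[Y,Z] = ((3.8)·(3.4) + (-1.2)·(-1.6) + (-2.2)·(0.4) + (-0.2)·(-3.6) + (-0.2)·(1.4)) / 4 = 14.4/4 = 3.6
  s[Z,Z] = ((3.4)·(3.4) + (-1.6)·(-1.6) + (0.4)·(0.4) + (-3.6)·(-3.6) + (1.4)·(1.4)) / 4 = 29.2/4 = 7.3
  Sample standard deviations s_i = √(s[i,i]):
  s(X) = √(5.3) = 2.3022
  s(Y) = √(5.2) = 2.2804
  s(Z) = √(7.3) = 2.7019

Step 3 — r_{ij} = s_{ij} / (s_i · s_j):
  r[X,X] = 1 (diagonal).
  r[X,Y] = -3.4 / (2.3022 · 2.2804) = -3.4 / 5.2498 = -0.6476
  r[X,Z] = -3.7 / (2.3022 · 2.7019) = -3.7 / 6.2201 = -0.5948
  r[Y,Y] = 1 (diagonal).
  r[Y,Z] = 3.6 / (2.2804 · 2.7019) = 3.6 / 6.1612 = 0.5843
  r[Z,Z] = 1 (diagonal).

R is symmetric with unit diagonal. Assembling:

R = [[1, -0.6476, -0.5948],
 [-0.6476, 1, 0.5843],
 [-0.5948, 0.5843, 1]]


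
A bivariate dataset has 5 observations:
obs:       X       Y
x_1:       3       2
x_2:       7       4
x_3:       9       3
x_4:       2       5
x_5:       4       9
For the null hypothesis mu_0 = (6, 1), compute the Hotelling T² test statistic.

Step 1 — sample mean vector:
  mean(X) = (3 + 7 + 9 + 2 + 4) / 5 = 25/5 = 5
  mean(Y) = (2 + 4 + 3 + 5 + 9) / 5 = 23/5 = 4.6
  x̄ = (5, 4.6),  deviation x̄ - mu_0 = (5, 4.6) - (6, 1) = (-1, 3.6).

Step 2 — sample covariance matrix, S[i,j] = (1/(n-1)) · Σ_k (x_{k,i} - mean_i) · (x_{k,j} - mean_j), divisor n-1 = 4:
  S[X,X] = ((-2)·(-2) + (2)·(2) + (4)·(4) + (-3)·(-3) + (-1)·(-1)) / 4 = 34/4 = 8.5
  S[X,Y] = ((-2)·(-2.6) + (2)·(-0.6) + (4)·(-1.6) + (-3)·(0.4) + (-1)·(4.4)) / 4 = -8/4 = -2
  S[Y,Y] = ((-2.6)·(-2.6) + (-0.6)·(-0.6) + (-1.6)·(-1.6) + (0.4)·(0.4) + (4.4)·(4.4)) / 4 = 29.2/4 = 7.3
  S = [[8.5, -2],
 [-2, 7.3]].

Step 3 — invert S. det(S) = 8.5·7.3 - (-2)² = 58.05.
  S^{-1} = (1/det) · [[d, -b], [-b, a]] = [[0.1258, 0.0345],
 [0.0345, 0.1464]].

Step 4 — quadratic form (x̄ - mu_0)^T · S^{-1} · (x̄ - mu_0):
  S^{-1} · (x̄ - mu_0) = (-0.0017, 0.4927),
  (x̄ - mu_0)^T · [...] = (-1)·(-0.0017) + (3.6)·(0.4927) = 1.7754.

Step 5 — scale by n: T² = 5 · 1.7754 = 8.8768.

T² ≈ 8.8768


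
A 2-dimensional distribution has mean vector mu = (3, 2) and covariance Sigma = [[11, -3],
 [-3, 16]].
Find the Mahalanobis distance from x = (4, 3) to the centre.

Step 1 — centre the observation: (x - mu) = (1, 1).

Step 2 — invert Sigma. det(Sigma) = 11·16 - (-3)² = 167.
  Sigma^{-1} = (1/det) · [[d, -b], [-b, a]] = [[0.0958, 0.018],
 [0.018, 0.0659]].

Step 3 — form the quadratic (x - mu)^T · Sigma^{-1} · (x - mu):
  Sigma^{-1} · (x - mu) = (0.1138, 0.0838).
  (x - mu)^T · [Sigma^{-1} · (x - mu)] = (1)·(0.1138) + (1)·(0.0838) = 0.1976.

Step 4 — take square root: d = √(0.1976) ≈ 0.4445.

d(x, mu) = √(0.1976) ≈ 0.4445


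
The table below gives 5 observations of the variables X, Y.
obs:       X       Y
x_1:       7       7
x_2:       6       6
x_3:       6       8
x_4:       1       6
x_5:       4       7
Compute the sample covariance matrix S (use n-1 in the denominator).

Step 1 — column means:
  mean(X) = (7 + 6 + 6 + 1 + 4) / 5 = 24/5 = 4.8
  mean(Y) = (7 + 6 + 8 + 6 + 7) / 5 = 34/5 = 6.8

Step 2 — sample covariance S[i,j] = (1/(n-1)) · Σ_k (x_{k,i} - mean_i) · (x_{k,j} - mean_j), with n-1 = 4.
  S[X,X] = ((2.2)·(2.2) + (1.2)·(1.2) + (1.2)·(1.2) + (-3.8)·(-3.8) + (-0.8)·(-0.8)) / 4 = 22.8/4 = 5.7
  S[X,Y] = ((2.2)·(0.2) + (1.2)·(-0.8) + (1.2)·(1.2) + (-3.8)·(-0.8) + (-0.8)·(0.2)) / 4 = 3.8/4 = 0.95
  S[Y,Y] = ((0.2)·(0.2) + (-0.8)·(-0.8) + (1.2)·(1.2) + (-0.8)·(-0.8) + (0.2)·(0.2)) / 4 = 2.8/4 = 0.7

S is symmetric (S[j,i] = S[i,j]). Assembling:

S = [[5.7, 0.95],
 [0.95, 0.7]]


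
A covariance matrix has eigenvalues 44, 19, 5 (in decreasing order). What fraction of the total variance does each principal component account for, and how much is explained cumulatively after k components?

Step 1 — total variance = trace(Sigma) = Σ λ_i = 44 + 19 + 5 = 68.

Step 2 — fraction explained by component i = λ_i / Σ λ:
  PC1: 44/68 = 0.6471
  PC2: 19/68 = 0.2794
  PC3: 5/68 = 0.0735

Step 3 — cumulative fraction after k components = (λ_1 + ... + λ_k) / Σ λ:
  k = 1: 44/68 = 0.6471
  k = 2: (44 + 19)/68 = 63/68 = 0.9265
  k = 3: (44 + 19 + 5)/68 = 68/68 = 1

Summary (fraction, with percent):

explained: PC1 0.6471 (64.71%), PC2 0.2794 (27.94%), PC3 0.0735 (7.35%);  cumulative: 0.6471, 0.9265, 1


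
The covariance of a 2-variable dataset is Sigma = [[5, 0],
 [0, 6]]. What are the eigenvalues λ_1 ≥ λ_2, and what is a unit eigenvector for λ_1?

Step 1 — characteristic polynomial of 2×2 Sigma:
  det(Sigma - λI) = λ² - trace · λ + det = 0.
  trace = 5 + 6 = 11, det = 5·6 - (0)² = 30.
Step 2 — discriminant:
  Δ = trace² - 4·det = 121 - 120 = 1.
Step 3 — eigenvalues:
  λ = (trace ± √Δ)/2 = (11 ± 1)/2,
  λ_1 = 6,  λ_2 = 5.

Step 4 — unit eigenvector for λ_1: Sigma is diagonal, so its eigenvectors are the coordinate axes. λ_1 = 6 is the diagonal entry on the second coordinate axis, hence
  v_1 = (0, 1) (||v_1|| = 1).

λ_1 = 6,  λ_2 = 5;  v_1 ≈ (0, 1)


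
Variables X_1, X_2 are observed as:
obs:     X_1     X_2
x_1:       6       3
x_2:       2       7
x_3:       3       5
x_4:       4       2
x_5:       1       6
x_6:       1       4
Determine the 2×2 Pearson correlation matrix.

Step 1 — column means:
  mean(X_1) = (6 + 2 + 3 + 4 + 1 + 1) / 6 = 17/6 = 2.8333
  mean(X_2) = (3 + 7 + 5 + 2 + 6 + 4) / 6 = 27/6 = 4.5

Step 2 — sample variances and covariances s[i,j] = (1/(n-1)) · Σ_k (x_{k,i} - mean_i) · (x_{k,j} - mean_j), with n-1 = 5:
  s[X_1,X_1] = ((3.1667)·(3.1667) + (-0.8333)·(-0.8333) + (0.1667)·(0.1667) + (1.1667)·(1.1667) + (-1.8333)·(-1.8333) + (-1.8333)·(-1.8333)) / 5 = 18.8333/5 = 3.7667
  s[X_1,X_2] = ((3.1667)·(-1.5) + (-0.8333)·(2.5) + (0.1667)·(0.5) + (1.1667)·(-2.5) + (-1.8333)·(1.5) + (-1.8333)·(-0.5)) / 5 = -11.5/5 = -2.3
  s[X_2,X_2] = ((-1.5)·(-1.5) + (2.5)·(2.5) + (0.5)·(0.5) + (-2.5)·(-2.5) + (1.5)·(1.5) + (-0.5)·(-0.5)) / 5 = 17.5/5 = 3.5
  Sample standard deviations s_i = √(s[i,i]):
  s(X_1) = √(3.7667) = 1.9408
  s(X_2) = √(3.5) = 1.8708

Step 3 — r_{ij} = s_{ij} / (s_i · s_j):
  r[X_1,X_1] = 1 (diagonal).
  r[X_1,X_2] = -2.3 / (1.9408 · 1.8708) = -2.3 / 3.6309 = -0.6335
  r[X_2,X_2] = 1 (diagonal).

R is symmetric with unit diagonal. Assembling:

R = [[1, -0.6335],
 [-0.6335, 1]]


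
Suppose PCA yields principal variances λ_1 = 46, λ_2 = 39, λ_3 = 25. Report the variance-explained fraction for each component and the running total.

Step 1 — total variance = trace(Sigma) = Σ λ_i = 46 + 39 + 25 = 110.

Step 2 — fraction explained by component i = λ_i / Σ λ:
  PC1: 46/110 = 0.4182
  PC2: 39/110 = 0.3545
  PC3: 25/110 = 0.2273

Step 3 — cumulative fraction after k components = (λ_1 + ... + λ_k) / Σ λ:
  k = 1: 46/110 = 0.4182
  k = 2: (46 + 39)/110 = 85/110 = 0.7727
  k = 3: (46 + 39 + 25)/110 = 110/110 = 1

Summary (fraction, with percent):

explained: PC1 0.4182 (41.82%), PC2 0.3545 (35.45%), PC3 0.2273 (22.73%);  cumulative: 0.4182, 0.7727, 1


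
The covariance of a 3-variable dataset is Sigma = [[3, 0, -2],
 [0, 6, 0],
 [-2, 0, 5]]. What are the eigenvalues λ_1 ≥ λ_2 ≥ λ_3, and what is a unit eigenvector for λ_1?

Step 1 — characteristic polynomial p(λ) = det(λI - Sigma) = λ³ - tr·λ² + c_1·λ - det, where tr = trace, c_1 = sum of the principal 2×2 minors, det = det(Sigma):
  tr = 3 + 6 + 5 = 14,
  c_1 = (3·6 - (0)²) + (3·5 - (-2)²) + (6·5 - (0)²) = 18 + 11 + 30 = 59,
  det = 3·(6·5 - (0)²) - (0)·((0)·5 - (0)·(-2)) + (-2)·((0)·(0) - 6·(-2)) = 3·(30) - (0)·(0) + (-2)·(12) = 66.
  So p(λ) = λ³ - 14λ² + 59λ - 66.
Step 2 — look for an integer root (rational root theorem: any rational root is an integer divisor of 66). Testing λ = 6:
  p(6) = 216 - 504 + 354 - 66 = 0  ✓
  Dividing out (λ - 6): p(λ) = (λ - 6)(λ² - 8λ + 11).
Step 3 — remaining eigenvalues from the quadratic λ² - 8λ + 11 = 0:
  Δ = 8² - 4·11 = 64 - 44 = 20,  λ = (8 ± √20)/2 = (8 ± 4.4721)/2 ≈ 6.2361 or 1.7639.
  Sorted: λ_1 = 6.2361,  λ_2 = 6,  λ_3 = 1.7639  (check: sum = 14 = tr ✓).

Step 4 — unit eigenvector for λ_1 ≈ 6.2361: v spans the null space of (Sigma - λ_1 I), whose rows are
  r_1 = (-3.2361, 0, -2),  r_2 = (0, -0.2361, 0),  r_3 = (-2, 0, -1.2361).
  v is orthogonal to every row, so take v ∝ r_1 × r_2 = ((0)·(0) - (-2)·(-0.2361), (-2)·(0) - (-3.2361)·(0), (-3.2361)·(-0.2361) - (0)·(0)) ≈ (-0.4721, 0, 0.7639).
  Rescale (multiply by -1 so the first nonzero entry is positive): u = (0.4721, 0, -0.7639).
  ||u|| = √((0.4721)² + (0)² + (-0.7639)²) = √(0.8065) ≈ 0.8981,  v_1 = u/||u|| ≈ (0.5257, 0, -0.8507) (||v_1|| = 1).

λ_1 = 6.2361,  λ_2 = 6,  λ_3 = 1.7639;  v_1 ≈ (0.5257, 0, -0.8507)
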